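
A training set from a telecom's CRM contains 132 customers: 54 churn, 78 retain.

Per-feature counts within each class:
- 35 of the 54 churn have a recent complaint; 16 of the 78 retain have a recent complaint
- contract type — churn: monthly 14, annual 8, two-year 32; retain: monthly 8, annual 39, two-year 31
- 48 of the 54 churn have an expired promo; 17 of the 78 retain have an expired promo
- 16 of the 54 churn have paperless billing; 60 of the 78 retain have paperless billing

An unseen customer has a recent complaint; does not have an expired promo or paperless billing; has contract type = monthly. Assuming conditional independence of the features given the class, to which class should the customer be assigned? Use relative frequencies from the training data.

churn: (54/132) × (35/54) × (14/54) × (6/54) × (38/54) ≈ 0.00537497
retain: (78/132) × (16/78) × (8/78) × (61/78) × (18/78) ≈ 0.00224365
Highest score → churn.

churn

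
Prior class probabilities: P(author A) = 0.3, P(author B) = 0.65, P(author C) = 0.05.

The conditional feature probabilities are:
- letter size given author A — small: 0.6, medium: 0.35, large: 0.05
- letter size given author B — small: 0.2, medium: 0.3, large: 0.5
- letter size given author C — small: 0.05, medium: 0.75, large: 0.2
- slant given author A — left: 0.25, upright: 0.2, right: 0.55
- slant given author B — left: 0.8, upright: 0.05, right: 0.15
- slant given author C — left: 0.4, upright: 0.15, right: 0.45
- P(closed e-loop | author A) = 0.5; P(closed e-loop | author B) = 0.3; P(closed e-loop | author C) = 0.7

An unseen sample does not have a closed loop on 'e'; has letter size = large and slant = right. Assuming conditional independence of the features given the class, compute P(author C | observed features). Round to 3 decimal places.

0.034

author A: 0.3 × 0.05 × 0.55 × (1−0.5) = 0.004125
author B: 0.65 × 0.5 × 0.15 × (1−0.3) = 0.034125
author C: 0.05 × 0.2 × 0.45 × (1−0.7) = 0.00135
P(author C | x) = 0.00135 / 0.0396 ≈ 0.034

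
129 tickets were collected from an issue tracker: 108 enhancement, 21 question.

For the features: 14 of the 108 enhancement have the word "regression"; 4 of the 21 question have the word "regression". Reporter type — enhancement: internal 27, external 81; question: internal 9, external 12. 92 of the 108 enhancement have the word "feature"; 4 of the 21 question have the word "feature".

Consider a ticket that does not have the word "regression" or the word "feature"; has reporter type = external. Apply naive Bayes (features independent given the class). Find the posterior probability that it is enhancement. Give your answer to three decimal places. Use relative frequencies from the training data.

0.570

enhancement: (108/129) × (94/108) × (81/108) × (16/108) ≈ 0.0809647
question: (21/129) × (17/21) × (12/21) × (17/21) ≈ 0.0609608
P(enhancement | x) = 0.0809647 / 0.1419255 ≈ 0.570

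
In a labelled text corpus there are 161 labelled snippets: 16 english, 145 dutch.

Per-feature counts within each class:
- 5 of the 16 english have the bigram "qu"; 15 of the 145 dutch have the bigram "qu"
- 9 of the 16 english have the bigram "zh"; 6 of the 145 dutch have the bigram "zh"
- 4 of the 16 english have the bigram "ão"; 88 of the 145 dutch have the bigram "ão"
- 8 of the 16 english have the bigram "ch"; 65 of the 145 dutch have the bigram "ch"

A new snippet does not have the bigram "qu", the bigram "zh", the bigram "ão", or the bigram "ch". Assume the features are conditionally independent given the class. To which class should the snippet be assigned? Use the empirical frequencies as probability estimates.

dutch

english: (16/161) × (11/16) × (7/16) × (12/16) × (8/16) ≈ 0.0112092
dutch: (145/161) × (130/145) × (139/145) × (57/145) × (80/145) ≈ 0.167878
Highest score → dutch.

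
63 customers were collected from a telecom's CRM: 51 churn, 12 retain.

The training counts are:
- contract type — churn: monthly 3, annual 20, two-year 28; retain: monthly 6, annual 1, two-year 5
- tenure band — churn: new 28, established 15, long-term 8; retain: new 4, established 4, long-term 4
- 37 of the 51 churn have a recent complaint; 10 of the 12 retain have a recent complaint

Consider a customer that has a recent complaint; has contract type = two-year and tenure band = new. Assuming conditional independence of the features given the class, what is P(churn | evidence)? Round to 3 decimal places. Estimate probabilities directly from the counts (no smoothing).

churn: (51/63) × (28/51) × (28/51) × (37/51) ≈ 0.177026
retain: (12/63) × (5/12) × (4/12) × (10/12) ≈ 0.0220459
P(churn | x) = 0.177026 / 0.1990719 ≈ 0.889

0.889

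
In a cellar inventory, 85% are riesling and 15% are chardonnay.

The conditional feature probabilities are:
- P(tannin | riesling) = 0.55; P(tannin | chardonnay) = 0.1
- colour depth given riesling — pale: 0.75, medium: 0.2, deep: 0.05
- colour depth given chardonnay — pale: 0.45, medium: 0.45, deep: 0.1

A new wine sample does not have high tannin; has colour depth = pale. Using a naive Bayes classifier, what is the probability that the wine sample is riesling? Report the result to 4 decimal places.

0.8252

riesling: 0.85 × (1−0.55) × 0.75 = 0.286875
chardonnay: 0.15 × (1−0.1) × 0.45 = 0.06075
P(riesling | x) = 0.286875 / 0.347625 ≈ 0.8252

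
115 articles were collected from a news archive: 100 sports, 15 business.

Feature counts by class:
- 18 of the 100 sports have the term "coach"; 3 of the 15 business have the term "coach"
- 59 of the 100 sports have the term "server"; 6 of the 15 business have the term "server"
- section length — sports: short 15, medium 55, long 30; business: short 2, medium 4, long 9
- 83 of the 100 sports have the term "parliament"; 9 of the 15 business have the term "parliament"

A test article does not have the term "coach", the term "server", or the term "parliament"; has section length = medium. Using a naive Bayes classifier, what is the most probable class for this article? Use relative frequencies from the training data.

sports: (100/115) × (82/100) × (41/100) × (55/100) × (17/100) ≈ 0.0273345
business: (15/115) × (12/15) × (9/15) × (4/15) × (6/15) ≈ 0.00667826
Highest score → sports.

sports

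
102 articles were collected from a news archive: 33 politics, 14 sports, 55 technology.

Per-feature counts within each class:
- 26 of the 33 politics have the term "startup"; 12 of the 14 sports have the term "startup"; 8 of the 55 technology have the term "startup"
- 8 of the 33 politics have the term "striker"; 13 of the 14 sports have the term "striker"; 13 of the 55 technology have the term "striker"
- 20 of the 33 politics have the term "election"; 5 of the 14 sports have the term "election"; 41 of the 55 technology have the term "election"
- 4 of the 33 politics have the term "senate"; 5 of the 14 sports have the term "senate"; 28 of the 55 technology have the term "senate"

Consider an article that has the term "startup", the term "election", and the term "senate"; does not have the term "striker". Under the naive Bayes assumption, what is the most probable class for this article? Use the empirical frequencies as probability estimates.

technology

politics: (33/102) × (26/33) × (25/33) × (20/33) × (4/33) ≈ 0.014186
sports: (14/102) × (12/14) × (1/14) × (5/14) × (5/14) ≈ 0.00107186
technology: (55/102) × (8/55) × (42/55) × (41/55) × (28/55) ≈ 0.0227297
Highest score → technology.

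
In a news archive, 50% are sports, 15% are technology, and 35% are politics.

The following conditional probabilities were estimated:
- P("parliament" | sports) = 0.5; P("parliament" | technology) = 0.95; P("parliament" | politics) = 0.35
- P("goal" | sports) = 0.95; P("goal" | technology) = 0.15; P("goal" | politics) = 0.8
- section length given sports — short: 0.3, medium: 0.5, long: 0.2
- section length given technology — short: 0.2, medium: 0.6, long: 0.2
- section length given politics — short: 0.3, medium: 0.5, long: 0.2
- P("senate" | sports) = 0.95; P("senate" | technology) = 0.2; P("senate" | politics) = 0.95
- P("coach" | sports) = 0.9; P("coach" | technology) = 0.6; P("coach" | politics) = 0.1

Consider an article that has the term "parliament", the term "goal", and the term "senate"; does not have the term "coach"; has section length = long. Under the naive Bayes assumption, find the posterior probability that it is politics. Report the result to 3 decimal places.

sports: 0.5 × 0.5 × 0.95 × 0.2 × 0.95 × (1−0.9) = 0.0045125
technology: 0.15 × 0.95 × 0.15 × 0.2 × 0.2 × (1−0.6) = 0.000342
politics: 0.35 × 0.35 × 0.8 × 0.2 × 0.95 × (1−0.1) = 0.016758
P(politics | x) = 0.016758 / 0.0216125 ≈ 0.775

0.775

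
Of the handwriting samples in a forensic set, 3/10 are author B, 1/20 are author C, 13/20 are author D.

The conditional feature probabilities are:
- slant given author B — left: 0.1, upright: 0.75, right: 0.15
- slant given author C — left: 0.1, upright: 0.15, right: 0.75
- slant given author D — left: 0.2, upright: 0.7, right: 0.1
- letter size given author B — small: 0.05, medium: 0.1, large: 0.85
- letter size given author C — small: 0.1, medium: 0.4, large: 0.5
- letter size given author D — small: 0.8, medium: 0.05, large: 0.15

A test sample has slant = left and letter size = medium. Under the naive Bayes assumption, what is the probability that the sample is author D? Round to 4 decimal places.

0.5652

author B: 0.3 × 0.1 × 0.1 = 0.003
author C: 0.05 × 0.1 × 0.4 = 0.002
author D: 0.65 × 0.2 × 0.05 = 0.0065
P(author D | x) = 0.0065 / 0.0115 ≈ 0.5652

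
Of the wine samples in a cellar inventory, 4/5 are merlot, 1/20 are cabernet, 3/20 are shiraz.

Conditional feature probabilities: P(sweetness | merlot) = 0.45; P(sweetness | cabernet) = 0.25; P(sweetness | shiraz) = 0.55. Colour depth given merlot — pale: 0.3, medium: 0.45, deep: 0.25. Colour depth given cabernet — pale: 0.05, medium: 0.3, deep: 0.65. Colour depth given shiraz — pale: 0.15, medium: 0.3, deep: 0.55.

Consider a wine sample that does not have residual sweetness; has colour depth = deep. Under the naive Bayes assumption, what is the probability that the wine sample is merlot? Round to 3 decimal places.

merlot: 0.8 × (1−0.45) × 0.25 = 0.11
cabernet: 0.05 × (1−0.25) × 0.65 = 0.024375
shiraz: 0.15 × (1−0.55) × 0.55 = 0.037125
P(merlot | x) = 0.11 / 0.1715 ≈ 0.641

0.641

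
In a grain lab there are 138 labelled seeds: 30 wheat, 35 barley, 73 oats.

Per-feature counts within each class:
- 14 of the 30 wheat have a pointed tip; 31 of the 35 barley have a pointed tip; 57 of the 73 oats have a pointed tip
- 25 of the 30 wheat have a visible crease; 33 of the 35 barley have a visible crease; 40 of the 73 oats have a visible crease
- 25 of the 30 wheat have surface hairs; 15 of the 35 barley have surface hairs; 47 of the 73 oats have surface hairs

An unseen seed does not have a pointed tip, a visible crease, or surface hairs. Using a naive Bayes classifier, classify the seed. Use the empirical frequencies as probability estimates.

oats

wheat: (30/138) × (16/30) × (5/30) × (5/30) ≈ 0.00322061
barley: (35/138) × (4/35) × (2/35) × (20/35) ≈ 0.000946466
oats: (73/138) × (16/73) × (33/73) × (26/73) ≈ 0.0186673
Highest score → oats.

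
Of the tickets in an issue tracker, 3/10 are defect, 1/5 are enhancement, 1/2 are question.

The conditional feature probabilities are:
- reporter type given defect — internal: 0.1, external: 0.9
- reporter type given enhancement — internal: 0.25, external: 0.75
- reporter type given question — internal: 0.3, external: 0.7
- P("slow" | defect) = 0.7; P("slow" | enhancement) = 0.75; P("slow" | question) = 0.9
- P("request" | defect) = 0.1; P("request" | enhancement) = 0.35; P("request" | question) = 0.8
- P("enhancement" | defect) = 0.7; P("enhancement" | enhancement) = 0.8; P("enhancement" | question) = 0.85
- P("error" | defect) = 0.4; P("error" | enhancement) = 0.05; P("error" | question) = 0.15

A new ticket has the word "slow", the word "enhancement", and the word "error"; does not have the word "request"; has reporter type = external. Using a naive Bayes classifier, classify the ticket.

defect

defect: 0.3 × 0.9 × 0.7 × (1−0.1) × 0.7 × 0.4 = 0.047628
enhancement: 0.2 × 0.75 × 0.75 × (1−0.35) × 0.8 × 0.05 = 0.002925
question: 0.5 × 0.7 × 0.9 × (1−0.8) × 0.85 × 0.15 = 0.0080325
Highest score → defect.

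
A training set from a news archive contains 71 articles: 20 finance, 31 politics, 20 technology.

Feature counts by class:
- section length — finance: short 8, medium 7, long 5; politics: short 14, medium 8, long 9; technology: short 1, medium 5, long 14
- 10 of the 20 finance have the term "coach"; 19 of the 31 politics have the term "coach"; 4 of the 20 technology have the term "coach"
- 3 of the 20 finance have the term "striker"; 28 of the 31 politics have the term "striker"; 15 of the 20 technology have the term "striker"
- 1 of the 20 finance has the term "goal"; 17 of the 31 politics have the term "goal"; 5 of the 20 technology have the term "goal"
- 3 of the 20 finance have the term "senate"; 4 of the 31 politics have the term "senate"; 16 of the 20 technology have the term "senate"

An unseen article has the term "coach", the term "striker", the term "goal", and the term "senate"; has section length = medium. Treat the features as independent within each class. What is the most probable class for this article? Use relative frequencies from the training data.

finance: (20/71) × (7/20) × (10/20) × (3/20) × (1/20) × (3/20) ≈ 0.0000554577
politics: (31/71) × (8/31) × (19/31) × (28/31) × (17/31) × (4/31) ≈ 0.00441373
technology: (20/71) × (5/20) × (4/20) × (15/20) × (5/20) × (16/20) ≈ 0.00211268
Highest score → politics.

politics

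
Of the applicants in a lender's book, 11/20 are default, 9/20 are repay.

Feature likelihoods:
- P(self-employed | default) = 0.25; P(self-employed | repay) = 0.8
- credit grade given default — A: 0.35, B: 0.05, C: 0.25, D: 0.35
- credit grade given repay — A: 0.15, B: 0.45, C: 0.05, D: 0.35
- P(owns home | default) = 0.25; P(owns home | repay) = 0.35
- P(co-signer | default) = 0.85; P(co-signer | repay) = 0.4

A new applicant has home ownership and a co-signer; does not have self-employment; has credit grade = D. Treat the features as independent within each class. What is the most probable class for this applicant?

default

default: 0.55 × (1−0.25) × 0.35 × 0.25 × 0.85 = 0.0306796875
repay: 0.45 × (1−0.8) × 0.35 × 0.35 × 0.4 = 0.00441
Highest score → default.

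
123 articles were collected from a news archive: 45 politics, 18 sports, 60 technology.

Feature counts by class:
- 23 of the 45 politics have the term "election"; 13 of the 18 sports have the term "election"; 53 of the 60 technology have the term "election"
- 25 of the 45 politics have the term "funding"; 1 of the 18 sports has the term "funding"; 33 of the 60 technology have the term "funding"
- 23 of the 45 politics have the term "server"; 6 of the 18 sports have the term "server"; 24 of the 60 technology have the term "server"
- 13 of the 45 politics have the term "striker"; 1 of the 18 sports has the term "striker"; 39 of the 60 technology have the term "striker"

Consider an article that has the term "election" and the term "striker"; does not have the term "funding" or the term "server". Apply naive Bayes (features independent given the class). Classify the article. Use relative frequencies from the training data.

technology

politics: (45/123) × (23/45) × (20/45) × (22/45) × (13/45) ≈ 0.0117377
sports: (18/123) × (13/18) × (17/18) × (12/18) × (1/18) ≈ 0.00369701
technology: (60/123) × (53/60) × (27/60) × (36/60) × (39/60) ≈ 0.075622
Highest score → technology.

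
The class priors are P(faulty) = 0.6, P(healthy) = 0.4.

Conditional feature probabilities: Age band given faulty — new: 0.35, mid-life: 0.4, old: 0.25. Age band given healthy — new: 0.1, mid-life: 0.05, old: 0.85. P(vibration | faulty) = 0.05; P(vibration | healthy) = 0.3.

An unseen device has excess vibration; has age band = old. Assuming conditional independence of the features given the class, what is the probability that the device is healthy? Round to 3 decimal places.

faulty: 0.6 × 0.25 × 0.05 = 0.0075
healthy: 0.4 × 0.85 × 0.3 = 0.102
P(healthy | x) = 0.102 / 0.1095 ≈ 0.932

0.932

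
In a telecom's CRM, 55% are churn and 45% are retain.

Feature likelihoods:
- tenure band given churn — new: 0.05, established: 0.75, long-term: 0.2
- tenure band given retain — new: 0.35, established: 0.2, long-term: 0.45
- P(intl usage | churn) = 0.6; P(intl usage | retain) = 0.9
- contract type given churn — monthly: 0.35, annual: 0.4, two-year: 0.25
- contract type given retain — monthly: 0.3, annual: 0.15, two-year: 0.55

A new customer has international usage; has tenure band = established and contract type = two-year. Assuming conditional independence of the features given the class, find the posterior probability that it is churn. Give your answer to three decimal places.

churn: 0.55 × 0.75 × 0.6 × 0.25 = 0.061875
retain: 0.45 × 0.2 × 0.9 × 0.55 = 0.04455
P(churn | x) = 0.061875 / 0.106425 ≈ 0.581

0.581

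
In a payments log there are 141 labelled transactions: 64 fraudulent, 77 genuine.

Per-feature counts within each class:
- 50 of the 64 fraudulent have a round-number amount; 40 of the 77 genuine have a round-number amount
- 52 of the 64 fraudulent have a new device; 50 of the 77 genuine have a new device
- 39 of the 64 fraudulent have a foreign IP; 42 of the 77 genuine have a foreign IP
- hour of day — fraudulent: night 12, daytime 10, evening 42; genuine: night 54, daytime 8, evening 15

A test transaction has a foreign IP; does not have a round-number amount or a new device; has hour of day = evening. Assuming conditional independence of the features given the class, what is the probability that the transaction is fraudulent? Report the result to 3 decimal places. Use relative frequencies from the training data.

fraudulent: (64/141) × (14/64) × (12/64) × (39/64) × (42/64) ≈ 0.00744499
genuine: (77/141) × (37/77) × (27/77) × (42/77) × (15/77) ≈ 0.00977721
P(fraudulent | x) = 0.00744499 / 0.0172222 ≈ 0.432

0.432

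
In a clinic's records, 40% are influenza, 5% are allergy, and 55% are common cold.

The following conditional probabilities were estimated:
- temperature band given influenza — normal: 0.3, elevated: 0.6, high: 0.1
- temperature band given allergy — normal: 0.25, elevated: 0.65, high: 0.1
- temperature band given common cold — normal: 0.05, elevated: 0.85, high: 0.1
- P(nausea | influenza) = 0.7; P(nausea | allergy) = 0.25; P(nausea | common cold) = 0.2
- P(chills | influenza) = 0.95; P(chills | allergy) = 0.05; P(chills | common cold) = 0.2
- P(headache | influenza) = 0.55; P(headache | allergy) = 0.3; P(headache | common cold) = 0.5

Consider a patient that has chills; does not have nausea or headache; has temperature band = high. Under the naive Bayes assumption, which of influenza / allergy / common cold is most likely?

influenza: 0.4 × 0.1 × (1−0.7) × 0.95 × (1−0.55) = 0.00513
allergy: 0.05 × 0.1 × (1−0.25) × 0.05 × (1−0.3) = 0.00013125
common cold: 0.55 × 0.1 × (1−0.2) × 0.2 × (1−0.5) = 0.0044
Highest score → influenza.

influenza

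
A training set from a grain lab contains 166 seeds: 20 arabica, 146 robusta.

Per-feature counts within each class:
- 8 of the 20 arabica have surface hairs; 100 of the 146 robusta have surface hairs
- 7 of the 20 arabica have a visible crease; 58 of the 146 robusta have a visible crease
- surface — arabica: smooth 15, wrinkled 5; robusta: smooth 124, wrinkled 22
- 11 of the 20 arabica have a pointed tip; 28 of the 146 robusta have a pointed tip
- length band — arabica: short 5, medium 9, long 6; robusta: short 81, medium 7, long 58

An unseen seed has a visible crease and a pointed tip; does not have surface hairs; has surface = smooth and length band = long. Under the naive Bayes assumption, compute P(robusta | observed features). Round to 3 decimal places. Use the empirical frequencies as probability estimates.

0.695

arabica: (20/166) × (12/20) × (7/20) × (15/20) × (11/20) × (6/20) ≈ 0.00313102
robusta: (146/166) × (46/146) × (58/146) × (124/146) × (28/146) × (58/146) ≈ 0.00712318
P(robusta | x) = 0.00712318 / 0.0102542 ≈ 0.695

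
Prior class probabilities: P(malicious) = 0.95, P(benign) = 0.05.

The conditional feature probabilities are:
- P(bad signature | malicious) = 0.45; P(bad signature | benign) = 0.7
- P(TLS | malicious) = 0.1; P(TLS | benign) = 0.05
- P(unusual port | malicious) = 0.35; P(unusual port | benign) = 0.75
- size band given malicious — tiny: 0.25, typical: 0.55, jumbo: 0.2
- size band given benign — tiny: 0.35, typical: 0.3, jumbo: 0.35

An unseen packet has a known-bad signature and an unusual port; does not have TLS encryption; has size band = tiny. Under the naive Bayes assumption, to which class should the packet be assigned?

malicious: 0.95 × 0.45 × (1−0.1) × 0.35 × 0.25 = 0.033665625
benign: 0.05 × 0.7 × (1−0.05) × 0.75 × 0.35 = 0.008728125
Highest score → malicious.

malicious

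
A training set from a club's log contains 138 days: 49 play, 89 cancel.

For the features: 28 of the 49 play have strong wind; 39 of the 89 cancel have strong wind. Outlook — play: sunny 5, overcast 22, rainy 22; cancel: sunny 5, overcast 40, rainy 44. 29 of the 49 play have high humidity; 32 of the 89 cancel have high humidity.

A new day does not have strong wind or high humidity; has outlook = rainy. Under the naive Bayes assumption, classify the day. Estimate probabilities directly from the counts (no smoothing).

cancel

play: (49/138) × (21/49) × (22/49) × (20/49) ≈ 0.0278869
cancel: (89/138) × (50/89) × (44/89) × (57/89) ≈ 0.11472
Highest score → cancel.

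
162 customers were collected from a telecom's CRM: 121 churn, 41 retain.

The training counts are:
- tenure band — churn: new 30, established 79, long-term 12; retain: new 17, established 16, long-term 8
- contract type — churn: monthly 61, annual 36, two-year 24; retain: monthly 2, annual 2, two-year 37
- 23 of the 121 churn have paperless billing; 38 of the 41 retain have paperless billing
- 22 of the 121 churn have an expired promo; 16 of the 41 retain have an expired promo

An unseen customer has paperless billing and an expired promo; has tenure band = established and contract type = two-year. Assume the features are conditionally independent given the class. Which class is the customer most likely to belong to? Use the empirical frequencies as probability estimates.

retain

churn: (121/162) × (79/121) × (24/121) × (23/121) × (22/121) ≈ 0.00334286
retain: (41/162) × (16/41) × (37/41) × (38/41) × (16/41) ≈ 0.0322373
Highest score → retain.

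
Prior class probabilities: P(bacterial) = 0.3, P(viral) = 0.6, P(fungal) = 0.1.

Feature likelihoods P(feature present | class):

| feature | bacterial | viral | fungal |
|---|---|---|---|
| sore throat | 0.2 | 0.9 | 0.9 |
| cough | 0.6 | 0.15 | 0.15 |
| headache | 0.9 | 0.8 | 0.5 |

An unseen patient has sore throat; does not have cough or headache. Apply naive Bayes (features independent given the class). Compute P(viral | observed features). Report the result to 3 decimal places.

bacterial: 0.3 × 0.2 × (1−0.6) × (1−0.9) = 0.0024
viral: 0.6 × 0.9 × (1−0.15) × (1−0.8) = 0.0918
fungal: 0.1 × 0.9 × (1−0.15) × (1−0.5) = 0.03825
P(viral | x) = 0.0918 / 0.13245 ≈ 0.693

0.693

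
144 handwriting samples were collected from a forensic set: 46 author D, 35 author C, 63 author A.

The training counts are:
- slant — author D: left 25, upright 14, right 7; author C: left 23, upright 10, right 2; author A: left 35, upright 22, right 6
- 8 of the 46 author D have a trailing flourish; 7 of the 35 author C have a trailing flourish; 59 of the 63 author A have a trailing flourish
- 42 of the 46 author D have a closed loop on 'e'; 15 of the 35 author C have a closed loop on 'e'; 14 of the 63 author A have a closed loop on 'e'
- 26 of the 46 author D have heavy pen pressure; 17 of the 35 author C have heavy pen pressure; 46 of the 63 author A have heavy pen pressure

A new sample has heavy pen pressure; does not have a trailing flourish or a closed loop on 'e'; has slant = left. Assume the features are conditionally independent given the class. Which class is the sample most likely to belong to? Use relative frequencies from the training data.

author C

author D: (46/144) × (25/46) × (38/46) × (4/46) × (26/46) ≈ 0.00704889
author C: (35/144) × (23/35) × (28/35) × (20/35) × (17/35) ≈ 0.0354649
author A: (63/144) × (35/63) × (4/63) × (49/63) × (46/63) ≈ 0.00876391
Highest score → author C.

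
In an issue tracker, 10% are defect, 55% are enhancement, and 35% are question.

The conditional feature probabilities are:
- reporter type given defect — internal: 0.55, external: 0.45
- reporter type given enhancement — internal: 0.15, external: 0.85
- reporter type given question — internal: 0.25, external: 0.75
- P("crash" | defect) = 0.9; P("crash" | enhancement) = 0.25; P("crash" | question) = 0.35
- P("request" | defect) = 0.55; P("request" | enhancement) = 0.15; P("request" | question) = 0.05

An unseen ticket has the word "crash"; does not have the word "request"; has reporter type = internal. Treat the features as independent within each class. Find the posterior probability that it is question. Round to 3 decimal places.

0.422

defect: 0.1 × 0.55 × 0.9 × (1−0.55) = 0.022275
enhancement: 0.55 × 0.15 × 0.25 × (1−0.15) = 0.01753125
question: 0.35 × 0.25 × 0.35 × (1−0.05) = 0.02909375
P(question | x) = 0.02909375 / 0.0689 ≈ 0.422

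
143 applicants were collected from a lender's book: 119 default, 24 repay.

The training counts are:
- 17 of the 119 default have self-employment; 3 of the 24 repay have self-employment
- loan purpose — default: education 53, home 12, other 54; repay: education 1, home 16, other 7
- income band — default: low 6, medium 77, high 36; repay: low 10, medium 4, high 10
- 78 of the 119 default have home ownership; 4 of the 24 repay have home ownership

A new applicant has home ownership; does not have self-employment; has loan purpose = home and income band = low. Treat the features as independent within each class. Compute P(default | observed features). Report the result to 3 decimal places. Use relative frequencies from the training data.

0.259

default: (119/143) × (102/119) × (12/119) × (6/119) × (78/119) ≈ 0.00237712
repay: (24/143) × (21/24) × (16/24) × (10/24) × (4/24) ≈ 0.00679876
P(default | x) = 0.00237712 / 0.00917588 ≈ 0.259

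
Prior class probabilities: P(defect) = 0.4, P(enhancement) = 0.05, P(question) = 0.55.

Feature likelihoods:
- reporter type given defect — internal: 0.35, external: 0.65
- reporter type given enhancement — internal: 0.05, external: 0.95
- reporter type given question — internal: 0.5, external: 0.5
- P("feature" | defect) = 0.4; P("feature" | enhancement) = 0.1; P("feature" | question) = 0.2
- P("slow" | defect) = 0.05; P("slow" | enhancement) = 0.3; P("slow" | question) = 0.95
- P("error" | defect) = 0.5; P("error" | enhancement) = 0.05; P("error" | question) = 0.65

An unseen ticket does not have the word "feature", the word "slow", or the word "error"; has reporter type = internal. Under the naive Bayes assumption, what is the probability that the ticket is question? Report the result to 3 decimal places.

defect: 0.4 × 0.35 × (1−0.4) × (1−0.05) × (1−0.5) = 0.0399
enhancement: 0.05 × 0.05 × (1−0.1) × (1−0.3) × (1−0.05) = 0.00149625
question: 0.55 × 0.5 × (1−0.2) × (1−0.95) × (1−0.65) = 0.00385
P(question | x) = 0.00385 / 0.04524625 ≈ 0.085

0.085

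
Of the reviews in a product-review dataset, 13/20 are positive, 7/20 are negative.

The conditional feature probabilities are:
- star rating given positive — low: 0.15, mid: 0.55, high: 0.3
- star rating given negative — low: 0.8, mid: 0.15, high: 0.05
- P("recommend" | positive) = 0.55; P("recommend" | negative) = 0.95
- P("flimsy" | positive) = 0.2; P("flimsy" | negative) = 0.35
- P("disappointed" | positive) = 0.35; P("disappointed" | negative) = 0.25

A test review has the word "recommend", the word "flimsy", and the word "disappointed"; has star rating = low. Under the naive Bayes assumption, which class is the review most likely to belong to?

negative

positive: 0.65 × 0.15 × 0.55 × 0.2 × 0.35 = 0.00375375
negative: 0.35 × 0.8 × 0.95 × 0.35 × 0.25 = 0.023275
Highest score → negative.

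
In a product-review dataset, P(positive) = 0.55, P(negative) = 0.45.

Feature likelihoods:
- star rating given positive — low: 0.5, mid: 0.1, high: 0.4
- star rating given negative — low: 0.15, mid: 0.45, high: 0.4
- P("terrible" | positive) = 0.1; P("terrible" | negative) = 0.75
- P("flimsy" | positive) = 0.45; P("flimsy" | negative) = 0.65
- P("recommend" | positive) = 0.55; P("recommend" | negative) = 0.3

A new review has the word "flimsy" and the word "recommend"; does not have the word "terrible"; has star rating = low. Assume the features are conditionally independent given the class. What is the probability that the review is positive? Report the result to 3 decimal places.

0.949

positive: 0.55 × 0.5 × (1−0.1) × 0.45 × 0.55 = 0.06125625
negative: 0.45 × 0.15 × (1−0.75) × 0.65 × 0.3 = 0.003290625
P(positive | x) = 0.06125625 / 0.064546875 ≈ 0.949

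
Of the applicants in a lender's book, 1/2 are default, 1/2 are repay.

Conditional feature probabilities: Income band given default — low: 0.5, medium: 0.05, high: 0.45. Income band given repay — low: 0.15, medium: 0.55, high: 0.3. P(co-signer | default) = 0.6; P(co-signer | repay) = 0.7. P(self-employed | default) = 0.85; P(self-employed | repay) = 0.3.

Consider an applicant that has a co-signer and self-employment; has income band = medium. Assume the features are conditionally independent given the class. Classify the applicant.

repay

default: 0.5 × 0.05 × 0.6 × 0.85 = 0.01275
repay: 0.5 × 0.55 × 0.7 × 0.3 = 0.05775
Highest score → repay.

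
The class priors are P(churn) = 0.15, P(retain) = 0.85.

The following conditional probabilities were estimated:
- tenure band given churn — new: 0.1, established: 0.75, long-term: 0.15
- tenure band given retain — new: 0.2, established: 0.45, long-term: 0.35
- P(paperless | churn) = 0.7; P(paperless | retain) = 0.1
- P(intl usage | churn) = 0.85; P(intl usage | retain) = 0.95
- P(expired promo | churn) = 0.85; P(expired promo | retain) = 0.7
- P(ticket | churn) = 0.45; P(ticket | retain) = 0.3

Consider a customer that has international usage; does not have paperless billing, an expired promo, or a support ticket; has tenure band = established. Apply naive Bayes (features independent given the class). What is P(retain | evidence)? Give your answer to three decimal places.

0.967

churn: 0.15 × 0.75 × (1−0.7) × 0.85 × (1−0.85) × (1−0.45) = 0.00236671875
retain: 0.85 × 0.45 × (1−0.1) × 0.95 × (1−0.7) × (1−0.3) = 0.068677875
P(retain | x) = 0.068677875 / 0.07104459375 ≈ 0.967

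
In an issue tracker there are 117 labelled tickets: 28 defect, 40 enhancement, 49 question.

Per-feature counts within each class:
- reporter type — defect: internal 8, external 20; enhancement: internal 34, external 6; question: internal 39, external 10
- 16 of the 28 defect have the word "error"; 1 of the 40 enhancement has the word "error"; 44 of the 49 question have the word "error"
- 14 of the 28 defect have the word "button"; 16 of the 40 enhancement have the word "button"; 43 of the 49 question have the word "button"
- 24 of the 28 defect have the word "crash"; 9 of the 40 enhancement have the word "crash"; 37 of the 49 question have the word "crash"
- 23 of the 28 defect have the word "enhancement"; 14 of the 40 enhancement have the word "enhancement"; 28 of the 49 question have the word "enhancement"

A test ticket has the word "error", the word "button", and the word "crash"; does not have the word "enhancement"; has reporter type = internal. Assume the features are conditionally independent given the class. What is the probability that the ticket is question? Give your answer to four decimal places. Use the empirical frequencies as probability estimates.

0.9614

defect: (28/117) × (8/28) × (16/28) × (14/28) × (24/28) × (5/28) ≈ 0.00299021
enhancement: (40/117) × (34/40) × (1/40) × (16/40) × (9/40) × (26/40) = 0.000425
question: (49/117) × (39/49) × (44/49) × (43/49) × (37/49) × (21/49) ≈ 0.0850035
P(question | x) = 0.0850035 / 0.08841871 ≈ 0.9614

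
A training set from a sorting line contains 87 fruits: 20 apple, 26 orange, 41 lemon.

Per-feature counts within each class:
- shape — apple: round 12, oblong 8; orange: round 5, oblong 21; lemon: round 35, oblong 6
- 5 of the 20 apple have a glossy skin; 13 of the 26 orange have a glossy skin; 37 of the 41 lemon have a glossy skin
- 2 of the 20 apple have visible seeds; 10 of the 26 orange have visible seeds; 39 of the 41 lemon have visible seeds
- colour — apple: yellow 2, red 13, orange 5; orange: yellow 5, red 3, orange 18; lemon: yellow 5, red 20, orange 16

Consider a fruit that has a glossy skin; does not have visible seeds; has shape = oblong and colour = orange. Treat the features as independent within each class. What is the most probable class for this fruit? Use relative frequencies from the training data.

orange

apple: (20/87) × (8/20) × (5/20) × (18/20) × (5/20) ≈ 0.00517241
orange: (26/87) × (21/26) × (13/26) × (16/26) × (18/26) ≈ 0.0514181
lemon: (41/87) × (6/41) × (37/41) × (2/41) × (16/41) ≈ 0.00118476
Highest score → orange.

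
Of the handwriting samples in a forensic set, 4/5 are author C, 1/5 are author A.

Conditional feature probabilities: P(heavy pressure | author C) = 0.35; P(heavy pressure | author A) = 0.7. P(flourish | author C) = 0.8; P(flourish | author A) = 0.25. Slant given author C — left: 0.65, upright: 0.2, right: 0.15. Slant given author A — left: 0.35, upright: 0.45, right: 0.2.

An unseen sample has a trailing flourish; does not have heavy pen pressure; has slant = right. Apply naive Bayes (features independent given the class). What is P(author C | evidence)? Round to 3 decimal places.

0.954

author C: 0.8 × (1−0.35) × 0.8 × 0.15 = 0.0624
author A: 0.2 × (1−0.7) × 0.25 × 0.2 = 0.003
P(author C | x) = 0.0624 / 0.0654 ≈ 0.954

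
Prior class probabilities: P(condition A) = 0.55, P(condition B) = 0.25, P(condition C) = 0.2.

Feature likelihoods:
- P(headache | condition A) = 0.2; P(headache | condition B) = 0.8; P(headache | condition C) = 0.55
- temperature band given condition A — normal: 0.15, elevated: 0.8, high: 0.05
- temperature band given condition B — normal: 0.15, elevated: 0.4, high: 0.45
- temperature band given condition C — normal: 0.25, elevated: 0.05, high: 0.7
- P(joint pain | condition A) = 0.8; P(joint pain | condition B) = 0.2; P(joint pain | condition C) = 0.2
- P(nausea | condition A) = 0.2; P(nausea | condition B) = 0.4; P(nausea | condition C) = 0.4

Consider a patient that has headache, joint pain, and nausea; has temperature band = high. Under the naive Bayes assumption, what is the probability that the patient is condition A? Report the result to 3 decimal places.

condition A: 0.55 × 0.2 × 0.05 × 0.8 × 0.2 = 0.00088
condition B: 0.25 × 0.8 × 0.45 × 0.2 × 0.4 = 0.0072
condition C: 0.2 × 0.55 × 0.7 × 0.2 × 0.4 = 0.00616
P(condition A | x) = 0.00088 / 0.01424 ≈ 0.062

0.062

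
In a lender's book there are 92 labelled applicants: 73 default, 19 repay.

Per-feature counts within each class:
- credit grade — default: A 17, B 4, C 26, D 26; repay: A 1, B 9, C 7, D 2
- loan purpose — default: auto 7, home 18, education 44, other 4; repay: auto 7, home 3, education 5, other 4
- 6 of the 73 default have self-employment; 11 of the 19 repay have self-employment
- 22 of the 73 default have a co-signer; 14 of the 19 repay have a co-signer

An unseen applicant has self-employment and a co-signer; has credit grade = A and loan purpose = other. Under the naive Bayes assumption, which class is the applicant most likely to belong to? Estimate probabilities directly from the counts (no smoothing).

repay

default: (73/92) × (17/73) × (4/73) × (6/73) × (22/73) ≈ 0.000250799
repay: (19/92) × (1/19) × (4/19) × (11/19) × (14/19) ≈ 0.000976185
Highest score → repay.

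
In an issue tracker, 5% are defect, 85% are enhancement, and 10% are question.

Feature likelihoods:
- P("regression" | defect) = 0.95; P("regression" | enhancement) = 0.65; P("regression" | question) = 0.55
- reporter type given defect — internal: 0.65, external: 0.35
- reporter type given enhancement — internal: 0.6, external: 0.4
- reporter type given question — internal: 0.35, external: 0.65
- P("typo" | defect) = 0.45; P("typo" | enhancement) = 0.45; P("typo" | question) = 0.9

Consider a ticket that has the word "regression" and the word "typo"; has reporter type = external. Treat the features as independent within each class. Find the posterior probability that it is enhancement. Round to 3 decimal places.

defect: 0.05 × 0.95 × 0.35 × 0.45 = 0.00748125
enhancement: 0.85 × 0.65 × 0.4 × 0.45 = 0.09945
question: 0.1 × 0.55 × 0.65 × 0.9 = 0.032175
P(enhancement | x) = 0.09945 / 0.13910625 ≈ 0.715

0.715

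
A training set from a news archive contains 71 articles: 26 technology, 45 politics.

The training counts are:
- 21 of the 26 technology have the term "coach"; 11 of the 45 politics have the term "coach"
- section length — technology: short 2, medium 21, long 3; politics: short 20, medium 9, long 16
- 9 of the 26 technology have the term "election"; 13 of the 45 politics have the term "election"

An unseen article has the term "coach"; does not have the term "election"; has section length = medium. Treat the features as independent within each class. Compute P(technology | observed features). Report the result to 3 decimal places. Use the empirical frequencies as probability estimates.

technology: (26/71) × (21/26) × (21/26) × (17/26) ≈ 0.156201
politics: (45/71) × (11/45) × (9/45) × (32/45) ≈ 0.0220344
P(technology | x) = 0.156201 / 0.1782354 ≈ 0.876

0.876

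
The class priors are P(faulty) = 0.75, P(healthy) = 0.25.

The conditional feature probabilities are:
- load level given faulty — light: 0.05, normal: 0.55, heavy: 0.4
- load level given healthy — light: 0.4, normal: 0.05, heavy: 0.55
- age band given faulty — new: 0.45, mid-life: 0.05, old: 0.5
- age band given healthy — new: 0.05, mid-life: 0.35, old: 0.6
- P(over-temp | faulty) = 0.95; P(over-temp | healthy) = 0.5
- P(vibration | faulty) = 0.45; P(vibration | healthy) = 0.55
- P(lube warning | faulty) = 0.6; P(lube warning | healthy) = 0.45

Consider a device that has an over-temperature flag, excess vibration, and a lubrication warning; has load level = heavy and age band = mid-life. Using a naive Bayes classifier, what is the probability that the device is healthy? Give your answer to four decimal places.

faulty: 0.75 × 0.4 × 0.05 × 0.95 × 0.45 × 0.6 = 0.0038475
healthy: 0.25 × 0.55 × 0.35 × 0.5 × 0.55 × 0.45 = 0.00595546875
P(healthy | x) = 0.00595546875 / 0.00980296875 ≈ 0.6075

0.6075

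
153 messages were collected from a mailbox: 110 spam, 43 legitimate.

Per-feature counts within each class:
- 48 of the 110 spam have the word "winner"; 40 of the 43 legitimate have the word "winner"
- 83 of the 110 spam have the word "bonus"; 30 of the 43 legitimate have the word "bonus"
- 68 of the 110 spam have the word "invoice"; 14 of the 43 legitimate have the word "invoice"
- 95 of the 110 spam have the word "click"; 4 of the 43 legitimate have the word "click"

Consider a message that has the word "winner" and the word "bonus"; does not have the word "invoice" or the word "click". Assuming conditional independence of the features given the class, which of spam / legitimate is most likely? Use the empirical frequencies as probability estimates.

legitimate

spam: (110/153) × (48/110) × (83/110) × (42/110) × (15/110) ≈ 0.0123251
legitimate: (43/153) × (40/43) × (30/43) × (29/43) × (39/43) ≈ 0.11157
Highest score → legitimate.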